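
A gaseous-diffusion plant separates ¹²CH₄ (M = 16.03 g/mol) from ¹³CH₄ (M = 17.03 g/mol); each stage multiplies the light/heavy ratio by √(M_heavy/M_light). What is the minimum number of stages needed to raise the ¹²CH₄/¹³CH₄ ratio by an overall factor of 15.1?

Single-stage factor α = √(17.03/16.03), so ln α = ½ ln(1.06238) = 0.03026.
Need α^N ≥ 15.1 ⇒ N ≥ ln(15.1) / ln α = 2.715 / 0.03026 = 89.72.
Rounding up, N = 90 stages.

90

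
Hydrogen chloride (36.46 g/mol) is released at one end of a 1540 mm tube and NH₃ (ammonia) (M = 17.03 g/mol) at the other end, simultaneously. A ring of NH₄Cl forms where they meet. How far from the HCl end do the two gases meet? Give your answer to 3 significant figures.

625 mm

Graham's law gives d_HCl/d_NH₃ = rate_HCl/rate_NH₃ = √(M_NH₃/M_HCl) = √(17.03/36.46) = 0.6834.
With d_HCl + d_NH₃ = 1540 mm, d_NH₃ = 1540/(1 + 0.6834) = 914.8 mm.
d_HCl = 1540 − 914.8 = 625 mm.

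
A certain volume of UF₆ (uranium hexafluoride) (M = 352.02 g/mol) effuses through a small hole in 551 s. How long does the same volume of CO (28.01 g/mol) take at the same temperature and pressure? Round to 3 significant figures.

Since effusion rate ∝ 1/√M, t_CO/t_UF₆ = √(M_CO/M_UF₆) = √(28.01/352.02) = √0.07957 = 0.2821.
So the time for CO is 551 × 0.2821 = 155 s.

155 s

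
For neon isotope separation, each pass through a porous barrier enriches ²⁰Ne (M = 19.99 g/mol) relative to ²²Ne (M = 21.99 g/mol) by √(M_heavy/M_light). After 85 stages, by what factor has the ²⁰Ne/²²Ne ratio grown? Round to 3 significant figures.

Overall factor = α^85 with α = √(21.99/19.99), i.e. (21.99/19.99)^(85/2).
= 1.10005^(85/2) = 57.5.

57.5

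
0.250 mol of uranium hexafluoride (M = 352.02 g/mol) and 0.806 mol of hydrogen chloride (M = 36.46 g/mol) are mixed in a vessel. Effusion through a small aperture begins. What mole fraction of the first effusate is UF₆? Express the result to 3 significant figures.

0.0908

Rate_i ∝ x_i/√M_i (Graham's law weighted by mole fraction), so the effusate composition follows n_i/√M_i.
x_UF₆(eff) = (n_UF₆/√M_UF₆) / (n_UF₆/√M_UF₆ + n_HCl/√M_HCl)
= (0.250/√352.02) / (0.250/√352.02 + 0.806/√36.46) = 0.01332/(0.01332 + 0.1335) = 0.0908.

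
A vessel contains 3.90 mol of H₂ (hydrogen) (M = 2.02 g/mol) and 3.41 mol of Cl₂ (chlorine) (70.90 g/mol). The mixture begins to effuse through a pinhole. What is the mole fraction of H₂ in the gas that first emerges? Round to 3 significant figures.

0.871

The effusion rate of species i is ∝ p_i/√M_i ∝ n_i/√M_i.
x_H₂(eff) = (n_H₂/√M_H₂) / (n_H₂/√M_H₂ + n_Cl₂/√M_Cl₂)
= (3.90/√2.02) / (3.90/√2.02 + 3.41/√70.90) = 2.744/(2.744 + 0.4050) = 0.871.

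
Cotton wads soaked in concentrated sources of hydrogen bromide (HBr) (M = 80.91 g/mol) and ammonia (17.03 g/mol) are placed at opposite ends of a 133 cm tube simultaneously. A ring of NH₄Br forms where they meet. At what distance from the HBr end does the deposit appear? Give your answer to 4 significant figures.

Graham's law gives d_HBr/d_NH₃ = rate_HBr/rate_NH₃ = √(M_NH₃/M_HBr) = √(17.03/80.91) = 0.4588.
With d_HBr + d_NH₃ = 133 cm, d_NH₃ = 133/(1 + 0.4588) = 91.17 cm.
d_HBr = 133 − 91.17 = 41.83 cm.

41.83 cm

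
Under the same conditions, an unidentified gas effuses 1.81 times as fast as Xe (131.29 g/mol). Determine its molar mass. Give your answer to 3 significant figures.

Using Graham's law: rate_X/rate_Xe = √(M_Xe/M_X).
1.81 = √(131.29/M_X)
M_X = 131.29 / 1.81² = 131.29 / 3.276 = 40.1 g/mol

40.1 g/mol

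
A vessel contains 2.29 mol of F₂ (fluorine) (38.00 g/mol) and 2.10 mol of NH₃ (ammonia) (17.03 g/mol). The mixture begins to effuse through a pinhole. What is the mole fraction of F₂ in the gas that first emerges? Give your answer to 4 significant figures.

0.4220

Rate_i ∝ x_i/√M_i (Graham's law weighted by mole fraction), so the effusate composition follows n_i/√M_i.
Mole fraction of F₂ in the effusate = (n_F₂/√M_F₂) / (n_F₂/√M_F₂ + n_NH₃/√M_NH₃)
= (2.29/√38.00) / (2.29/√38.00 + 2.10/√17.03) = 0.3715/(0.3715 + 0.5089) = 0.4220.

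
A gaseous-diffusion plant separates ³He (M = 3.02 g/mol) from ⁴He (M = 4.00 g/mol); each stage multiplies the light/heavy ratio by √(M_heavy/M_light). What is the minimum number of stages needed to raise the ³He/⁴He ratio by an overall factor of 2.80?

8

With α = √(4.00/3.02) per stage, ln α = ½ ln(1.32450) = 0.1405.
Need α^N ≥ 2.80 ⇒ N ≥ ln(2.80) / ln α = 1.030 / 0.1405 = 7.33.
Minimum whole number of stages: N = 8.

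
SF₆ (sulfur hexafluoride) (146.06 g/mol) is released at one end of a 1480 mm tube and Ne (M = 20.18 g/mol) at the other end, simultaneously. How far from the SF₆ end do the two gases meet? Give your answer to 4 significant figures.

401.0 mm

Graham's law gives d_SF₆/d_Ne = rate_SF₆/rate_Ne = √(M_Ne/M_SF₆) = √(20.18/146.06) = 0.3717.
With d_SF₆ + d_Ne = 1480 mm, d_Ne = 1480/(1 + 0.3717) = 1079 mm.
d_SF₆ = 1480 − 1079 = 401.0 mm.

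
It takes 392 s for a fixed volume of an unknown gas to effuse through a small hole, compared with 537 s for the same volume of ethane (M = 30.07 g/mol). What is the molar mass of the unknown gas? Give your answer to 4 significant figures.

Using Graham's law: t_X/t_C₂H₆ = √(M_X/M_C₂H₆).
392/537 = 0.7300 = √(M_X/30.07)
M_X = 30.07 × 0.7300² = 30.07 × 0.5329 = 16.02 g/mol

16.02 g/mol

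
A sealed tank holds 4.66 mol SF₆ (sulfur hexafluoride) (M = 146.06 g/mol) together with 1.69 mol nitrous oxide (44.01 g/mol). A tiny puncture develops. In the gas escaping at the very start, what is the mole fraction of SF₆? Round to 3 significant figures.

Effusion rate of each component ∝ n_i/√M_i (partial pressure × 1/√M).
So x_SF₆ in the escaping gas = (n_SF₆/√M_SF₆) / Σ(n_i/√M_i)
= (4.66/√146.06) / (4.66/√146.06 + 1.69/√44.01) = 0.3856/(0.3856 + 0.2547) = 0.602.

0.602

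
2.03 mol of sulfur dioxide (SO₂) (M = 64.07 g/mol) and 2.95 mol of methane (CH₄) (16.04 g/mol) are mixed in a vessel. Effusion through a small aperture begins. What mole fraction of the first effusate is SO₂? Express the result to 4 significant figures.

The effusion rate of species i is ∝ p_i/√M_i ∝ n_i/√M_i.
x_SO₂(eff) = (n_SO₂/√M_SO₂) / (n_SO₂/√M_SO₂ + n_CH₄/√M_CH₄)
= (2.03/√64.07) / (2.03/√64.07 + 2.95/√16.04) = 0.2536/(0.2536 + 0.7366) = 0.2561.

0.2561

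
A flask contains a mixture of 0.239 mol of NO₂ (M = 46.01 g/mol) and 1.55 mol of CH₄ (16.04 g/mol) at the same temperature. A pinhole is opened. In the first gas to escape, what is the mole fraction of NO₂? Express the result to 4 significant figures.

0.08345

Each component's effusion rate ∝ (its partial pressure)·(1/√M) ∝ n_i/√M_i.
So x_NO₂ in the escaping gas = (n_NO₂/√M_NO₂) / Σ(n_i/√M_i)
= (0.239/√46.01) / (0.239/√46.01 + 1.55/√16.04) = 0.03523/(0.03523 + 0.3870) = 0.08345.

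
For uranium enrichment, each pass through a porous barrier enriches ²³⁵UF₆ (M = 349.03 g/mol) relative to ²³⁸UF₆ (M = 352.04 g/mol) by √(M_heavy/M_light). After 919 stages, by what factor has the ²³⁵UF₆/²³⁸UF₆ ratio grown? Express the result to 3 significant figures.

51.7

Each stage multiplies the ratio by α = √(352.04/349.03), so after 919 stages the overall factor is α^919 = (352.04/349.03)^(919/2).
= 1.00862^(919/2) = 51.7.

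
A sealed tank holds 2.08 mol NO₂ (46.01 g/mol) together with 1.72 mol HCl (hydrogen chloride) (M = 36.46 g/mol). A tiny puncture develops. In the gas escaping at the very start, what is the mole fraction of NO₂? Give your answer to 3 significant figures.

0.518

The effusion rate of species i is ∝ p_i/√M_i ∝ n_i/√M_i.
So x_NO₂ in the escaping gas = (n_NO₂/√M_NO₂) / Σ(n_i/√M_i)
= (2.08/√46.01) / (2.08/√46.01 + 1.72/√36.46) = 0.3066/(0.3066 + 0.2849) = 0.518.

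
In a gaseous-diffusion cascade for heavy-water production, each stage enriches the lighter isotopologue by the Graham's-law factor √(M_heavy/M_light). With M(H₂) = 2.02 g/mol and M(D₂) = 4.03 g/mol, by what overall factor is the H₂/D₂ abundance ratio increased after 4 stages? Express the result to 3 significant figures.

The single-stage factor is √(M_heavy/M_light), so 4 stages give [√(4.03/2.02)]^4 = (4.03/2.02)^(4/2).
= 1.99505^2 = 3.98.

3.98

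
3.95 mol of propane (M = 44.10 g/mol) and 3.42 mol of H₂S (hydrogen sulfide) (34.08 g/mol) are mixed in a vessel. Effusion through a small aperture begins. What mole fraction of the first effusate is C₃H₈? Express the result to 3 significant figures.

0.504

The effusion rate of species i is ∝ p_i/√M_i ∝ n_i/√M_i.
So x_C₃H₈ in the escaping gas = (n_C₃H₈/√M_C₃H₈) / Σ(n_i/√M_i)
= (3.95/√44.10) / (3.95/√44.10 + 3.42/√34.08) = 0.5948/(0.5948 + 0.5858) = 0.504.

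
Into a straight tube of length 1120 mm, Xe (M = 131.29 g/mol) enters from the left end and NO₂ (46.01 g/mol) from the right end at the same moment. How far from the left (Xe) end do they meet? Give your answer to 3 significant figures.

The fronts meet when d_Xe + d_NO₂ = L with d_Xe/d_NO₂ = √(M_NO₂/M_Xe) (Graham's law). Here √(M_NO₂/M_Xe) = √(46.01/131.29) = 0.5920.
With d_Xe + d_NO₂ = 1120 mm, d_NO₂ = 1120/(1 + 0.5920) = 703.5 mm.
d_Xe = 1120 − 703.5 = 416 mm.

416 mm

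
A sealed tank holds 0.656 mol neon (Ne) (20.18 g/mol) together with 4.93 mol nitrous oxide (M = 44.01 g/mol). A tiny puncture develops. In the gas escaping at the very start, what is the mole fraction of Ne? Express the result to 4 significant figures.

0.1642

Rate_i ∝ x_i/√M_i (Graham's law weighted by mole fraction), so the effusate composition follows n_i/√M_i.
x_Ne(eff) = (n_Ne/√M_Ne) / (n_Ne/√M_Ne + n_N₂O/√M_N₂O)
= (0.656/√20.18) / (0.656/√20.18 + 4.93/√44.01) = 0.1460/(0.1460 + 0.7431) = 0.1642.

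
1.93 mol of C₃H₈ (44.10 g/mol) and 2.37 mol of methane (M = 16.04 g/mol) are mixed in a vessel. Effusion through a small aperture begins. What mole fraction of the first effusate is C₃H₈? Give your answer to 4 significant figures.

0.3294

Effusion rate of each component ∝ n_i/√M_i (partial pressure × 1/√M).
So x_C₃H₈ in the escaping gas = (n_C₃H₈/√M_C₃H₈) / Σ(n_i/√M_i)
= (1.93/√44.10) / (1.93/√44.10 + 2.37/√16.04) = 0.2906/(0.2906 + 0.5918) = 0.3294.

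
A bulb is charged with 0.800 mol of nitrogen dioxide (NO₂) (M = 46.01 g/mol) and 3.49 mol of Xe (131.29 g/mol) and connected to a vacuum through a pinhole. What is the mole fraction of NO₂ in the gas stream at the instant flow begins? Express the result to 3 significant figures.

Each component's effusion rate ∝ (its partial pressure)·(1/√M) ∝ n_i/√M_i.
Mole fraction of NO₂ in the effusate = (n_NO₂/√M_NO₂) / (n_NO₂/√M_NO₂ + n_Xe/√M_Xe)
= (0.800/√46.01) / (0.800/√46.01 + 3.49/√131.29) = 0.1179/(0.1179 + 0.3046) = 0.279.

0.279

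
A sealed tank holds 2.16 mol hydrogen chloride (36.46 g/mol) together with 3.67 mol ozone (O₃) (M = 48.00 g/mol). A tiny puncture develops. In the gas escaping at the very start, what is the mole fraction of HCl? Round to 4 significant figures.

0.4031

Effusion rate of each component ∝ n_i/√M_i (partial pressure × 1/√M).
x_HCl(eff) = (n_HCl/√M_HCl) / (n_HCl/√M_HCl + n_O₃/√M_O₃)
= (2.16/√36.46) / (2.16/√36.46 + 3.67/√48.00) = 0.3577/(0.3577 + 0.5297) = 0.4031.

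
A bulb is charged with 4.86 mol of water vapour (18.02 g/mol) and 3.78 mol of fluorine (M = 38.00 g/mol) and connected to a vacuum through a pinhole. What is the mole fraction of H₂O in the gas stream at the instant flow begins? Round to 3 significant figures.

0.651

The effusion rate of species i is ∝ p_i/√M_i ∝ n_i/√M_i.
Mole fraction of H₂O in the effusate = (n_H₂O/√M_H₂O) / (n_H₂O/√M_H₂O + n_F₂/√M_F₂)
= (4.86/√18.02) / (4.86/√18.02 + 3.78/√38.00) = 1.145/(1.145 + 0.6132) = 0.651.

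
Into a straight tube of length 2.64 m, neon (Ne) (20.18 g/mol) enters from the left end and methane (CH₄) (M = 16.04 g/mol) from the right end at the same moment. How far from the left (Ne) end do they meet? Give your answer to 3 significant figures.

1.24 m

Graham's law gives d_Ne/d_CH₄ = rate_Ne/rate_CH₄ = √(M_CH₄/M_Ne) = √(16.04/20.18) = 0.8915.
With d_Ne + d_CH₄ = 2.64 m, d_CH₄ = 2.64/(1 + 0.8915) = 1.396 m.
d_Ne = 2.64 − 1.396 = 1.24 m.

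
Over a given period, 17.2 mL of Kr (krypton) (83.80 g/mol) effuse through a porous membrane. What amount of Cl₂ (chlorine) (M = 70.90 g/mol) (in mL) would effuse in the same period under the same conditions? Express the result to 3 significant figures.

Since effusion rate ∝ 1/√M, rate_Cl₂/rate_Kr = √(M_Kr/M_Cl₂) = √(83.80/70.90) = √1.182 = 1.087.
So the volume for Cl₂ is 17.2 × 1.087 = 18.7 mL.

18.7 mL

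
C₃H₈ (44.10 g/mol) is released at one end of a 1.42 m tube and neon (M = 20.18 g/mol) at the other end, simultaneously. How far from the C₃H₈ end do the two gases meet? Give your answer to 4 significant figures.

Graham's law gives d_C₃H₈/d_Ne = rate_C₃H₈/rate_Ne = √(M_Ne/M_C₃H₈) = √(20.18/44.10) = 0.6765.
With d_C₃H₈ + d_Ne = 1.42 m, d_Ne = 1.42/(1 + 0.6765) = 0.8470 m.
d_C₃H₈ = 1.42 − 0.8470 = 0.5730 m.

0.5730 m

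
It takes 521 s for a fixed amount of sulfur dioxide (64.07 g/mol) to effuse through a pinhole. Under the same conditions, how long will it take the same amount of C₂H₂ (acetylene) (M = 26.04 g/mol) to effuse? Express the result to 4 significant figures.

332.1 s

Using Graham's law: t_C₂H₂/t_SO₂ = √(M_C₂H₂/M_SO₂) = √(26.04/64.07) = √0.4064 = 0.6375.
So the time for C₂H₂ is 521 × 0.6375 = 332.1 s.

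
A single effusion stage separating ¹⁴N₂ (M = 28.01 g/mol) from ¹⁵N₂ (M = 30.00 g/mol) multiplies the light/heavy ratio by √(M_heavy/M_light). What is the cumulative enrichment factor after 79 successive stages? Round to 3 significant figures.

Each stage multiplies the ratio by α = √(30.00/28.01), so after 79 stages the overall factor is α^79 = (30.00/28.01)^(79/2).
= 1.07105^(79/2) = 15.0.

15.0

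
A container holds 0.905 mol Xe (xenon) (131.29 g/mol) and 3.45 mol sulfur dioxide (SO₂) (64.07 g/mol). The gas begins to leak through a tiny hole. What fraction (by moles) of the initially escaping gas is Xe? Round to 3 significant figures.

0.155

Effusion rate of each component ∝ n_i/√M_i (partial pressure × 1/√M).
x_Xe(eff) = (n_Xe/√M_Xe) / (n_Xe/√M_Xe + n_SO₂/√M_SO₂)
= (0.905/√131.29) / (0.905/√131.29 + 3.45/√64.07) = 0.07898/(0.07898 + 0.4310) = 0.155.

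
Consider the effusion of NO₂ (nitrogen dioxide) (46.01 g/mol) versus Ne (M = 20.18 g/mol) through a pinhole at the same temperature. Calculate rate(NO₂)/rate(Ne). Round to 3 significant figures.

0.662

Since effusion rate ∝ 1/√M, rate_NO₂/rate_Ne = √(M_Ne/M_NO₂) = √(20.18/46.01) = √0.4386 = 0.662.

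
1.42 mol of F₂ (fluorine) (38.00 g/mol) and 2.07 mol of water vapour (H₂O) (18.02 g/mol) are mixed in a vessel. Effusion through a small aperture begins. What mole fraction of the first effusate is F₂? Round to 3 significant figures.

0.321

Rate_i ∝ x_i/√M_i (Graham's law weighted by mole fraction), so the effusate composition follows n_i/√M_i.
Mole fraction of F₂ in the effusate = (n_F₂/√M_F₂) / (n_F₂/√M_F₂ + n_H₂O/√M_H₂O)
= (1.42/√38.00) / (1.42/√38.00 + 2.07/√18.02) = 0.2304/(0.2304 + 0.4876) = 0.321.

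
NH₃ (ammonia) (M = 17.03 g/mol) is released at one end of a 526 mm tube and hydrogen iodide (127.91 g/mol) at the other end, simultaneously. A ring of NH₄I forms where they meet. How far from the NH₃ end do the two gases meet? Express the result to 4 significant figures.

385.4 mm

The fronts meet when d_NH₃ + d_HI = L with d_NH₃/d_HI = √(M_HI/M_NH₃) (Graham's law). Here √(M_HI/M_NH₃) = √(127.91/17.03) = 2.741.
With d_NH₃ + d_HI = 526 mm, d_HI = 526/(1 + 2.741) = 140.6 mm.
d_NH₃ = 526 − 140.6 = 385.4 mm.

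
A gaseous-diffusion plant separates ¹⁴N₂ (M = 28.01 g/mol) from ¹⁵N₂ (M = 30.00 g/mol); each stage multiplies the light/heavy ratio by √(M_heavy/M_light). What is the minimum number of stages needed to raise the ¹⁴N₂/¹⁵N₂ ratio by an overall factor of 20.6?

89

Single-stage factor α = √(30.00/28.01), so ln α = ½ ln(1.07105) = 0.03432.
Need α^N ≥ 20.6 ⇒ N ≥ ln(20.6) / ln α = 3.025 / 0.03432 = 88.15.
Rounding up, N = 89 stages.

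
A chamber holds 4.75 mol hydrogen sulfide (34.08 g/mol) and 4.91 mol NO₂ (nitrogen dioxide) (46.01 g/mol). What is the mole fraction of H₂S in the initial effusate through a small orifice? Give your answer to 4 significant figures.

The effusion rate of species i is ∝ p_i/√M_i ∝ n_i/√M_i.
So x_H₂S in the escaping gas = (n_H₂S/√M_H₂S) / Σ(n_i/√M_i)
= (4.75/√34.08) / (4.75/√34.08 + 4.91/√46.01) = 0.8137/(0.8137 + 0.7239) = 0.5292.

0.5292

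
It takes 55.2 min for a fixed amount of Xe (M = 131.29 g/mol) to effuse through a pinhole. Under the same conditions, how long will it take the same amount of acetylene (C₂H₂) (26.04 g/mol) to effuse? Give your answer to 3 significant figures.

Graham's law gives t_C₂H₂/t_Xe = √(M_C₂H₂/M_Xe) = √(26.04/131.29) = √0.1983 = 0.4454.
So the time for C₂H₂ is 55.2 × 0.4454 = 24.6 min.

24.6 min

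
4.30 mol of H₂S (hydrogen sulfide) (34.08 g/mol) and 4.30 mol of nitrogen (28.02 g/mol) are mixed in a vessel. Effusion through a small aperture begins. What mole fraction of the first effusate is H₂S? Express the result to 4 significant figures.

Rate_i ∝ x_i/√M_i (Graham's law weighted by mole fraction), so the effusate composition follows n_i/√M_i.
x_H₂S(eff) = (n_H₂S/√M_H₂S) / (n_H₂S/√M_H₂S + n_N₂/√M_N₂)
= (4.30/√34.08) / (4.30/√34.08 + 4.30/√28.02) = 0.7366/(0.7366 + 0.8123) = 0.4755.

0.4755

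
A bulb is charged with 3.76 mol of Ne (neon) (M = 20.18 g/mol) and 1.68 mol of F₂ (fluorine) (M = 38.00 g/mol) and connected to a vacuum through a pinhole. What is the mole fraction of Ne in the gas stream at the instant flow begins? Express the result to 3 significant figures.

0.754

Effusion rate of each component ∝ n_i/√M_i (partial pressure × 1/√M).
So x_Ne in the escaping gas = (n_Ne/√M_Ne) / Σ(n_i/√M_i)
= (3.76/√20.18) / (3.76/√20.18 + 1.68/√38.00) = 0.8370/(0.8370 + 0.2725) = 0.754.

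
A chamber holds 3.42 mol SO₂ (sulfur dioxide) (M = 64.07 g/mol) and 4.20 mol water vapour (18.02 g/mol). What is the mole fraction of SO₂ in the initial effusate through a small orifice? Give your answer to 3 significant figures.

Effusion rate of each component ∝ n_i/√M_i (partial pressure × 1/√M).
Mole fraction of SO₂ in the effusate = (n_SO₂/√M_SO₂) / (n_SO₂/√M_SO₂ + n_H₂O/√M_H₂O)
= (3.42/√64.07) / (3.42/√64.07 + 4.20/√18.02) = 0.4273/(0.4273 + 0.9894) = 0.302.

0.302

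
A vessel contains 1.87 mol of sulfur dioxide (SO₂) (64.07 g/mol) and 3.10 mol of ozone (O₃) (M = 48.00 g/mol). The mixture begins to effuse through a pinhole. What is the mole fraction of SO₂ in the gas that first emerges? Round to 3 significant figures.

0.343

Rate_i ∝ x_i/√M_i (Graham's law weighted by mole fraction), so the effusate composition follows n_i/√M_i.
So x_SO₂ in the escaping gas = (n_SO₂/√M_SO₂) / Σ(n_i/√M_i)
= (1.87/√64.07) / (1.87/√64.07 + 3.10/√48.00) = 0.2336/(0.2336 + 0.4474) = 0.343.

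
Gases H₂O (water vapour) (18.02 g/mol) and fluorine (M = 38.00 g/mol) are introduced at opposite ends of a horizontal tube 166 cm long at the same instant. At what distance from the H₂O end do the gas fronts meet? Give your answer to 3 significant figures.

Graham's law gives d_H₂O/d_F₂ = rate_H₂O/rate_F₂ = √(M_F₂/M_H₂O) = √(38.00/18.02) = 1.452.
With d_H₂O + d_F₂ = 166 cm, d_F₂ = 166/(1 + 1.452) = 67.70 cm.
d_H₂O = 166 − 67.70 = 98.3 cm.

98.3 cm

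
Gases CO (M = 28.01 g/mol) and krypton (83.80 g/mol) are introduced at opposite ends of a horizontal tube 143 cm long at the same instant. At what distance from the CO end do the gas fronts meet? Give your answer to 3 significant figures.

90.6 cm

The fronts meet when d_CO + d_Kr = L with d_CO/d_Kr = √(M_Kr/M_CO) (Graham's law). Here √(M_Kr/M_CO) = √(83.80/28.01) = 1.730.
With d_CO + d_Kr = 143 cm, d_Kr = 143/(1 + 1.730) = 52.39 cm.
d_CO = 143 − 52.39 = 90.6 cm.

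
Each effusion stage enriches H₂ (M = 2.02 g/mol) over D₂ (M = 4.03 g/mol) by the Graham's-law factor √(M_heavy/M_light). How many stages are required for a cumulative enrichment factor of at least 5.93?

With α = √(4.03/2.02) per stage, ln α = ½ ln(1.99505) = 0.3453.
Need α^N ≥ 5.93 ⇒ N ≥ ln(5.93) / ln α = 1.780 / 0.3453 = 5.15.
Rounding up, N = 6 stages.

6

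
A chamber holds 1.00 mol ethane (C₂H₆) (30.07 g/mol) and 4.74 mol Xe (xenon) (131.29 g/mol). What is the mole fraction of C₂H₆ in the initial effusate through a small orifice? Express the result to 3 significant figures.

0.306

Rate_i ∝ x_i/√M_i (Graham's law weighted by mole fraction), so the effusate composition follows n_i/√M_i.
So x_C₂H₆ in the escaping gas = (n_C₂H₆/√M_C₂H₆) / Σ(n_i/√M_i)
= (1.00/√30.07) / (1.00/√30.07 + 4.74/√131.29) = 0.1824/(0.1824 + 0.4137) = 0.306.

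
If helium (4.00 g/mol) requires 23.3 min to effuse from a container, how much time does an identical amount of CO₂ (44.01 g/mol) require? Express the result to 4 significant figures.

By Graham's law, t_CO₂/t_He = √(M_CO₂/M_He) = √(44.01/4.00) = √11.00 = 3.317.
So the time for CO₂ is 23.3 × 3.317 = 77.29 min.

77.29 min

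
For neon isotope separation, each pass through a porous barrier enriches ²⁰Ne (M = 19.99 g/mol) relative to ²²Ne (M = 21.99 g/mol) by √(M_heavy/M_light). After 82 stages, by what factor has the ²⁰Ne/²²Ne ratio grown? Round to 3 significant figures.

49.9

After 82 stages the ratio has grown by (√(21.99/19.99))^82 = (21.99/19.99)^(82/2).
= 1.10005^41 = 49.9.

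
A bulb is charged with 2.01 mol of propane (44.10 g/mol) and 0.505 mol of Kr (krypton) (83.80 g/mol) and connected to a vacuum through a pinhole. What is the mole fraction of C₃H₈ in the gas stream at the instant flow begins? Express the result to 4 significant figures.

0.8458

The effusion rate of species i is ∝ p_i/√M_i ∝ n_i/√M_i.
x_C₃H₈(eff) = (n_C₃H₈/√M_C₃H₈) / (n_C₃H₈/√M_C₃H₈ + n_Kr/√M_Kr)
= (2.01/√44.10) / (2.01/√44.10 + 0.505/√83.80) = 0.3027/(0.3027 + 0.05517) = 0.8458.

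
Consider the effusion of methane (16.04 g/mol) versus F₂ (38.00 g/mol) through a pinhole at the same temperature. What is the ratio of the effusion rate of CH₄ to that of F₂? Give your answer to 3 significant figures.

By Graham's law, rate_CH₄/rate_F₂ = √(M_F₂/M_CH₄) = √(38.00/16.04) = √2.369 = 1.54.

1.54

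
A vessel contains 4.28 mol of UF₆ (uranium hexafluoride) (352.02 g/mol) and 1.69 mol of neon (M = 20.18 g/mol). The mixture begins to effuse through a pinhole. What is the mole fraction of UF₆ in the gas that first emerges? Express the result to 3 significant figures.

Effusion rate of each component ∝ n_i/√M_i (partial pressure × 1/√M).
x_UF₆(eff) = (n_UF₆/√M_UF₆) / (n_UF₆/√M_UF₆ + n_Ne/√M_Ne)
= (4.28/√352.02) / (4.28/√352.02 + 1.69/√20.18) = 0.2281/(0.2281 + 0.3762) = 0.377.

0.377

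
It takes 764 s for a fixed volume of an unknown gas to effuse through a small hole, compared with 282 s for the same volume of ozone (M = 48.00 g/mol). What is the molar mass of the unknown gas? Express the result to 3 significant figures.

Graham's law gives t_X/t_O₃ = √(M_X/M_O₃).
764/282 = 2.709 = √(M_X/48.00)
M_X = 48.00 × 2.709² = 48.00 × 7.340 = 352 g/mol

352 g/mol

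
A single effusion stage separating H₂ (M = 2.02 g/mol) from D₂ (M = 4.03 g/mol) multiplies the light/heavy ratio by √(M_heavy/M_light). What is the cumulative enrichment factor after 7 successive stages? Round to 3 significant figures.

11.2

The single-stage factor is √(M_heavy/M_light), so 7 stages give [√(4.03/2.02)]^7 = (4.03/2.02)^(7/2).
= 1.99505^(7/2) = 11.2.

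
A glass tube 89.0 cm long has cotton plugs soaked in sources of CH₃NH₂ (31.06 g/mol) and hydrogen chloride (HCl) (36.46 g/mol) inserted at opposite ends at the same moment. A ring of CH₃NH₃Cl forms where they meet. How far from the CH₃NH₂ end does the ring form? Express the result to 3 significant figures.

In equal time, each gas travels a distance ∝ its rate ∝ 1/√M, so d_CH₃NH₂/d_HCl = √(M_HCl/M_CH₃NH₂) = √(36.46/31.06) = 1.083.
With d_CH₃NH₂ + d_HCl = 89.0 cm, d_HCl = 89.0/(1 + 1.083) = 42.72 cm.
d_CH₃NH₂ = 89.0 − 42.72 = 46.3 cm.

46.3 cm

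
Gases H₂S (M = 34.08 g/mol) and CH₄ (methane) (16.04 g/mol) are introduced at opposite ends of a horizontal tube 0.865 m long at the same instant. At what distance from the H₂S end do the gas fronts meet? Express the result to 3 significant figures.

0.352 m

In equal time, each gas travels a distance ∝ its rate ∝ 1/√M, so d_H₂S/d_CH₄ = √(M_CH₄/M_H₂S) = √(16.04/34.08) = 0.6860.
With d_H₂S + d_CH₄ = 0.865 m, d_CH₄ = 0.865/(1 + 0.6860) = 0.5130 m.
d_H₂S = 0.865 − 0.5130 = 0.352 m.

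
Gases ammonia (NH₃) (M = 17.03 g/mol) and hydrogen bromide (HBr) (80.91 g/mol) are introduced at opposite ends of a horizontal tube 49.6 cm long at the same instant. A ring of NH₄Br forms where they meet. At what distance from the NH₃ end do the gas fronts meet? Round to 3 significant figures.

Distances travelled in equal time are proportional to diffusion rates, so d_NH₃/d_HBr = √(M_HBr/M_NH₃) = √(80.91/17.03) = 2.180.
With d_NH₃ + d_HBr = 49.6 cm, d_HBr = 49.6/(1 + 2.180) = 15.60 cm.
d_NH₃ = 49.6 − 15.60 = 34.0 cm.

34.0 cm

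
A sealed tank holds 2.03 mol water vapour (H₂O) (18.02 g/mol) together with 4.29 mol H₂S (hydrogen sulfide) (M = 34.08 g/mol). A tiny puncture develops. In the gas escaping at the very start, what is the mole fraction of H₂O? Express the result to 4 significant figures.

Effusion rate of each component ∝ n_i/√M_i (partial pressure × 1/√M).
x_H₂O(eff) = (n_H₂O/√M_H₂O) / (n_H₂O/√M_H₂O + n_H₂S/√M_H₂S)
= (2.03/√18.02) / (2.03/√18.02 + 4.29/√34.08) = 0.4782/(0.4782 + 0.7349) = 0.3942.

0.3942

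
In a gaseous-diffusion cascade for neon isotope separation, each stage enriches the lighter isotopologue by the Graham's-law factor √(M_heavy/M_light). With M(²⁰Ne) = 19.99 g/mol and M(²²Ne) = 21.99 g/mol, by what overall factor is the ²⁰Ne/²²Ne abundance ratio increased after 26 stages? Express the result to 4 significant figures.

After 26 stages the ratio has grown by (√(21.99/19.99))^26 = (21.99/19.99)^(26/2).
= 1.10005^13 = 3.454.

3.454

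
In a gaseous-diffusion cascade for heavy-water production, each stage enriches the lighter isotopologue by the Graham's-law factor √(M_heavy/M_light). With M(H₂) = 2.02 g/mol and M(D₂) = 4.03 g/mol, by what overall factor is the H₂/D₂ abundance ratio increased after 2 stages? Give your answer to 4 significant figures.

After 2 stages the ratio has grown by (√(4.03/2.02))^2 = (4.03/2.02)^(2/2).
= 1.99505^1 = 1.995.

1.995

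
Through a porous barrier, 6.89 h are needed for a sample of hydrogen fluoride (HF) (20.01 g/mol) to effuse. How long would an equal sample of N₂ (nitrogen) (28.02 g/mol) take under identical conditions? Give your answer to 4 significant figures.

8.153 h

From Graham's law, t_N₂/t_HF = √(M_N₂/M_HF) = √(28.02/20.01) = √1.400 = 1.183.
So the time for N₂ is 6.89 × 1.183 = 8.153 h.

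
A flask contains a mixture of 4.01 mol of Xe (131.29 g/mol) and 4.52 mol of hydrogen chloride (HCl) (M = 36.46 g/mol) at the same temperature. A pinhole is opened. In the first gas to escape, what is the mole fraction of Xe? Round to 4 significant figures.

Each component's effusion rate ∝ (its partial pressure)·(1/√M) ∝ n_i/√M_i.
Mole fraction of Xe in the effusate = (n_Xe/√M_Xe) / (n_Xe/√M_Xe + n_HCl/√M_HCl)
= (4.01/√131.29) / (4.01/√131.29 + 4.52/√36.46) = 0.3500/(0.3500 + 0.7486) = 0.3186.

0.3186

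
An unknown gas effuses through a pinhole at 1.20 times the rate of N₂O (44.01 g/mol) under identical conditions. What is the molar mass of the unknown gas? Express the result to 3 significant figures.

30.6 g/mol

Using Graham's law: rate_X/rate_N₂O = √(M_N₂O/M_X).
1.20 = √(44.01/M_X)
M_X = 44.01 / 1.20² = 44.01 / 1.440 = 30.6 g/mol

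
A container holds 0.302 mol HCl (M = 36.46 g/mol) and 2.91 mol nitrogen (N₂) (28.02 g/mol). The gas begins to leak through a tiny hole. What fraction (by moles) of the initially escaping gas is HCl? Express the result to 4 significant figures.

The effusion rate of species i is ∝ p_i/√M_i ∝ n_i/√M_i.
x_HCl(eff) = (n_HCl/√M_HCl) / (n_HCl/√M_HCl + n_N₂/√M_N₂)
= (0.302/√36.46) / (0.302/√36.46 + 2.91/√28.02) = 0.05001/(0.05001 + 0.5497) = 0.08339.

0.08339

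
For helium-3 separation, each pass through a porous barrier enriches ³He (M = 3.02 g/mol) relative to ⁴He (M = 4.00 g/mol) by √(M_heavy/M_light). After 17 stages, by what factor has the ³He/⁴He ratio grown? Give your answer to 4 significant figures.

10.90

Overall factor = α^17 with α = √(4.00/3.02), i.e. (4.00/3.02)^(17/2).
= 1.32450^(17/2) = 10.90.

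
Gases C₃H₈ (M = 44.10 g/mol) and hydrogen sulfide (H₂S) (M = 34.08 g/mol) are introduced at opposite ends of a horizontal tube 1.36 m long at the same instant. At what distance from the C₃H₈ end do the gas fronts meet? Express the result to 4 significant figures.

Graham's law gives d_C₃H₈/d_H₂S = rate_C₃H₈/rate_H₂S = √(M_H₂S/M_C₃H₈) = √(34.08/44.10) = 0.8791.
With d_C₃H₈ + d_H₂S = 1.36 m, d_H₂S = 1.36/(1 + 0.8791) = 0.7238 m.
d_C₃H₈ = 1.36 − 0.7238 = 0.6362 m.

0.6362 m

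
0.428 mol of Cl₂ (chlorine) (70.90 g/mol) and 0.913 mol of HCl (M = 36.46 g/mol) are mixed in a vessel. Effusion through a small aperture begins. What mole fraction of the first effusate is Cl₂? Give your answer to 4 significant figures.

Rate_i ∝ x_i/√M_i (Graham's law weighted by mole fraction), so the effusate composition follows n_i/√M_i.
Mole fraction of Cl₂ in the effusate = (n_Cl₂/√M_Cl₂) / (n_Cl₂/√M_Cl₂ + n_HCl/√M_HCl)
= (0.428/√70.90) / (0.428/√70.90 + 0.913/√36.46) = 0.05083/(0.05083 + 0.1512) = 0.2516.

0.2516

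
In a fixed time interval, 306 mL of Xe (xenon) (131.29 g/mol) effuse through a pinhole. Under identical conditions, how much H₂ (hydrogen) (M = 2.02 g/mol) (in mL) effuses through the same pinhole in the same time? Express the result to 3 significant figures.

Since effusion rate ∝ 1/√M, rate_H₂/rate_Xe = √(M_Xe/M_H₂) = √(131.29/2.02) = √65.00 = 8.062.
So the volume for H₂ is 306 × 8.062 = 2470 mL.

2470 mL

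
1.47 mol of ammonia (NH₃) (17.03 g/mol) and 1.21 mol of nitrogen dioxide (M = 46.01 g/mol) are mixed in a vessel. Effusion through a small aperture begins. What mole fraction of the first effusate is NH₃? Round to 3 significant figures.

0.666

The effusion rate of species i is ∝ p_i/√M_i ∝ n_i/√M_i.
So x_NH₃ in the escaping gas = (n_NH₃/√M_NH₃) / Σ(n_i/√M_i)
= (1.47/√17.03) / (1.47/√17.03 + 1.21/√46.01) = 0.3562/(0.3562 + 0.1784) = 0.666.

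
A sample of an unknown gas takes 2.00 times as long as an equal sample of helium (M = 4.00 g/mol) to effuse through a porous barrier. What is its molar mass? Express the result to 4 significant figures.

Since effusion rate ∝ 1/√M, t_X/t_He = √(M_X/M_He).
2.00 = √(M_X/4.00)
M_X = 4.00 × 2.00² = 4.00 × 4.000 = 16.00 g/mol

16.00 g/mol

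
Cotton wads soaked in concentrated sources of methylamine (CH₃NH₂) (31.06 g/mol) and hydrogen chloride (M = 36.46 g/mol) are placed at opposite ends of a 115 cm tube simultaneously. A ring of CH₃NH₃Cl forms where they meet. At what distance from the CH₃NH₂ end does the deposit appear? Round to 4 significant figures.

Distances travelled in equal time are proportional to diffusion rates, so d_CH₃NH₂/d_HCl = √(M_HCl/M_CH₃NH₂) = √(36.46/31.06) = 1.083.
With d_CH₃NH₂ + d_HCl = 115 cm, d_HCl = 115/(1 + 1.083) = 55.20 cm.
d_CH₃NH₂ = 115 − 55.20 = 59.80 cm.

59.80 cm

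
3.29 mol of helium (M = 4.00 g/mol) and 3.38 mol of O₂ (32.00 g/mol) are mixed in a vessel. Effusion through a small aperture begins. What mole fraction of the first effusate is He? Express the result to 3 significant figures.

0.734

Each component's effusion rate ∝ (its partial pressure)·(1/√M) ∝ n_i/√M_i.
Mole fraction of He in the effusate = (n_He/√M_He) / (n_He/√M_He + n_O₂/√M_O₂)
= (3.29/√4.00) / (3.29/√4.00 + 3.38/√32.00) = 1.645/(1.645 + 0.5975) = 0.734.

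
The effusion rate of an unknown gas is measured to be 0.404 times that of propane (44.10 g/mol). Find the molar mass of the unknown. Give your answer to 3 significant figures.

270 g/mol

Using Graham's law: rate_X/rate_C₃H₈ = √(M_C₃H₈/M_X).
0.404 = √(44.10/M_X)
M_X = 44.10 / 0.404² = 44.10 / 0.1632 = 270 g/mol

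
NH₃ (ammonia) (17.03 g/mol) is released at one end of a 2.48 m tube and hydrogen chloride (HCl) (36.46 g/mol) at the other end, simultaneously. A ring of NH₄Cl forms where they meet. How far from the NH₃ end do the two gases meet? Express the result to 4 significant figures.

Distances travelled in equal time are proportional to diffusion rates, so d_NH₃/d_HCl = √(M_HCl/M_NH₃) = √(36.46/17.03) = 1.463.
With d_NH₃ + d_HCl = 2.48 m, d_HCl = 2.48/(1 + 1.463) = 1.007 m.
d_NH₃ = 2.48 − 1.007 = 1.473 m.

1.473 m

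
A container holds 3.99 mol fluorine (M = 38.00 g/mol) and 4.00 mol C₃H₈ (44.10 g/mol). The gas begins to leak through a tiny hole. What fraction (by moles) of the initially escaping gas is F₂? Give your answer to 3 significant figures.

The effusion rate of species i is ∝ p_i/√M_i ∝ n_i/√M_i.
x_F₂(eff) = (n_F₂/√M_F₂) / (n_F₂/√M_F₂ + n_C₃H₈/√M_C₃H₈)
= (3.99/√38.00) / (3.99/√38.00 + 4.00/√44.10) = 0.6473/(0.6473 + 0.6023) = 0.518.

0.518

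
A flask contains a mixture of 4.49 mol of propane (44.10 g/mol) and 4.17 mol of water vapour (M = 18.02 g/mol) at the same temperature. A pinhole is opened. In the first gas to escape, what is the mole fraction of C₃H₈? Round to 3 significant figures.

0.408

The effusion rate of species i is ∝ p_i/√M_i ∝ n_i/√M_i.
x_C₃H₈(eff) = (n_C₃H₈/√M_C₃H₈) / (n_C₃H₈/√M_C₃H₈ + n_H₂O/√M_H₂O)
= (4.49/√44.10) / (4.49/√44.10 + 4.17/√18.02) = 0.6761/(0.6761 + 0.9823) = 0.408.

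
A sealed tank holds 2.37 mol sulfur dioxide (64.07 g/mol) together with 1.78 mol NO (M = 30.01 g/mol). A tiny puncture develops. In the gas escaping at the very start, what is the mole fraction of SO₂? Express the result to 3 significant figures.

0.477

Effusion rate of each component ∝ n_i/√M_i (partial pressure × 1/√M).
Mole fraction of SO₂ in the effusate = (n_SO₂/√M_SO₂) / (n_SO₂/√M_SO₂ + n_NO/√M_NO)
= (2.37/√64.07) / (2.37/√64.07 + 1.78/√30.01) = 0.2961/(0.2961 + 0.3249) = 0.477.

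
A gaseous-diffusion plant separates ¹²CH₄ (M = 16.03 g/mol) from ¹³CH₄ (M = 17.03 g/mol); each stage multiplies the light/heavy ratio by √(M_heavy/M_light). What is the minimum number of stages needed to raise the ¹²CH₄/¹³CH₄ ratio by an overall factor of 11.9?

82

Per stage α = (17.03/16.03)^(1/2) = 1.06238^0.5, giving ln α = 0.03026.
Need α^N ≥ 11.9 ⇒ N ≥ ln(11.9) / ln α = 2.477 / 0.03026 = 81.85.
Minimum whole number of stages: N = 82.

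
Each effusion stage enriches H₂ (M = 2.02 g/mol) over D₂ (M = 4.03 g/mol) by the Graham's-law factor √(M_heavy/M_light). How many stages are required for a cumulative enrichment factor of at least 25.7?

10

Single-stage factor α = √(4.03/2.02), so ln α = ½ ln(1.99505) = 0.3453.
Need α^N ≥ 25.7 ⇒ N ≥ ln(25.7) / ln α = 3.246 / 0.3453 = 9.40.
So at least 10 stages are needed.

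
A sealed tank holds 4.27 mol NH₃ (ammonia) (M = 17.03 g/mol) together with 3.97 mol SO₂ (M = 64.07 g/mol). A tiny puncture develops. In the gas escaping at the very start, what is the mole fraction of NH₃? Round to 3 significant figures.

The effusion rate of species i is ∝ p_i/√M_i ∝ n_i/√M_i.
x_NH₃(eff) = (n_NH₃/√M_NH₃) / (n_NH₃/√M_NH₃ + n_SO₂/√M_SO₂)
= (4.27/√17.03) / (4.27/√17.03 + 3.97/√64.07) = 1.035/(1.035 + 0.4960) = 0.676.

0.676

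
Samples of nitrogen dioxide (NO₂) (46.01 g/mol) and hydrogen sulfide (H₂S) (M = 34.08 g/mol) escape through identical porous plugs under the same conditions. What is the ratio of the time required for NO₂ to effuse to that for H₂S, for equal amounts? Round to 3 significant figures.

1.16

Using Graham's law: t_NO₂/t_H₂S = √(M_NO₂/M_H₂S) = √(46.01/34.08) = √1.350 = 1.16.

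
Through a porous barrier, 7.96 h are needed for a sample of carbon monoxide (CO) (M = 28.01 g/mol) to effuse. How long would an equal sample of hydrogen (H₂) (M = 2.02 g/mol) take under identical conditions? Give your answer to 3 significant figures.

2.14 h

Since effusion rate ∝ 1/√M, t_H₂/t_CO = √(M_H₂/M_CO) = √(2.02/28.01) = √0.07212 = 0.2685.
So the time for H₂ is 7.96 × 0.2685 = 2.14 h.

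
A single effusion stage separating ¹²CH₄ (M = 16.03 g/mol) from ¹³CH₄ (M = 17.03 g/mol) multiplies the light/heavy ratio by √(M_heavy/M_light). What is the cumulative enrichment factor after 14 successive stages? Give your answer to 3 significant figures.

Overall factor = α^14 with α = √(17.03/16.03), i.e. (17.03/16.03)^(14/2).
= 1.06238^7 = 1.53.

1.53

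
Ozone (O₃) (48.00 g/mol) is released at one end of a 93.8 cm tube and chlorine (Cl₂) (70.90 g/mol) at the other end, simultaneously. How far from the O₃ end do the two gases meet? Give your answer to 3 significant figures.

Graham's law gives d_O₃/d_Cl₂ = rate_O₃/rate_Cl₂ = √(M_Cl₂/M_O₃) = √(70.90/48.00) = 1.215.
With d_O₃ + d_Cl₂ = 93.8 cm, d_Cl₂ = 93.8/(1 + 1.215) = 42.34 cm.
d_O₃ = 93.8 − 42.34 = 51.5 cm.

51.5 cm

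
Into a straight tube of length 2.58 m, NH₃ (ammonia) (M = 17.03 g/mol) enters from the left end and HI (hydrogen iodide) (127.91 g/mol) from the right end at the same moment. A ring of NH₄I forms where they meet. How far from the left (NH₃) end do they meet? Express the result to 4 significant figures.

In equal time, each gas travels a distance ∝ its rate ∝ 1/√M, so d_NH₃/d_HI = √(M_HI/M_NH₃) = √(127.91/17.03) = 2.741.
With d_NH₃ + d_HI = 2.58 m, d_HI = 2.58/(1 + 2.741) = 0.6897 m.
d_NH₃ = 2.58 − 0.6897 = 1.890 m.

1.890 m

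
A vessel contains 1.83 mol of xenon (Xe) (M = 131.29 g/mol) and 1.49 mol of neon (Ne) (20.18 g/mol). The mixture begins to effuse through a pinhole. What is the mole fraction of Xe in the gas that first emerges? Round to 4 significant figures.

0.3250

Effusion rate of each component ∝ n_i/√M_i (partial pressure × 1/√M).
So x_Xe in the escaping gas = (n_Xe/√M_Xe) / Σ(n_i/√M_i)
= (1.83/√131.29) / (1.83/√131.29 + 1.49/√20.18) = 0.1597/(0.1597 + 0.3317) = 0.3250.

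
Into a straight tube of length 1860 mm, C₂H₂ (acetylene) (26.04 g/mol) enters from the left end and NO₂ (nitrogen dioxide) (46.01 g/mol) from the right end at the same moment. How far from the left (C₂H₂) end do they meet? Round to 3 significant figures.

1060 mm

Distances travelled in equal time are proportional to diffusion rates, so d_C₂H₂/d_NO₂ = √(M_NO₂/M_C₂H₂) = √(46.01/26.04) = 1.329.
With d_C₂H₂ + d_NO₂ = 1860 mm, d_NO₂ = 1860/(1 + 1.329) = 798.5 mm.
d_C₂H₂ = 1860 − 798.5 = 1060 mm.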